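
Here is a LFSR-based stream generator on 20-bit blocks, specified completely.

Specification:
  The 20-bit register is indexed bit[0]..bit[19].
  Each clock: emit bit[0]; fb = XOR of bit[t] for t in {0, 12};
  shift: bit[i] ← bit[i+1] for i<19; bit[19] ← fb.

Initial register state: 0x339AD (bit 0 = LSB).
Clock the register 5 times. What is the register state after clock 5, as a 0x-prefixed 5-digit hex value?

0xF19CD

reg_0 = 0x339AD
clock 1: out=1, reg = 0x19CD6
clock 2: out=0, reg = 0x8CE6B
clock 3: out=1, reg = 0xC6735
clock 4: out=1, reg = 0xE339A
clock 5: out=0, reg = 0xF19CD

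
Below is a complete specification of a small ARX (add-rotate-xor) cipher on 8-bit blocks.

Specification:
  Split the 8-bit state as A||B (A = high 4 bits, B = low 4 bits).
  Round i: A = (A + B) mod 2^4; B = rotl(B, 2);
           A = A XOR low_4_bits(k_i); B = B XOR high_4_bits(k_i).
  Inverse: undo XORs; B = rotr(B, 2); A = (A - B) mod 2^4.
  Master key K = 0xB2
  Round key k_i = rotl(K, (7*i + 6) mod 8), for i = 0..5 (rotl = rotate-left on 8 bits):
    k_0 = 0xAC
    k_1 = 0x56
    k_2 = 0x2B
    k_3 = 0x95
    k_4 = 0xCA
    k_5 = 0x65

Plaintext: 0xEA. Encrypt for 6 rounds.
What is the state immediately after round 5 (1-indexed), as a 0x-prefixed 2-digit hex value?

s_0 = plaintext = 0xEA
s_1 = Round(s_0, k_0) = 0x40
s_2 = Round(s_1, k_1) = 0x25
s_3 = Round(s_2, k_2) = 0xC7
s_4 = Round(s_3, k_3) = 0x64
s_5 = Round(s_4, k_4) = 0x0D
s_6 = Round(s_5, k_5) = 0x81

0x0D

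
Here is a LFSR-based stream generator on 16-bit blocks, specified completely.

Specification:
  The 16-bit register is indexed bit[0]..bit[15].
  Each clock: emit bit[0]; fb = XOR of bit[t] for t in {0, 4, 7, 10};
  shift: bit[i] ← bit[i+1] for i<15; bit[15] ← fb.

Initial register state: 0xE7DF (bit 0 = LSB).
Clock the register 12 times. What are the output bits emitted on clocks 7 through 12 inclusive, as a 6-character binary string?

reg_0 = 0xE7DF
clock 1: out=1, reg = 0x73EF
clock 2: out=1, reg = 0x39F7
clock 3: out=1, reg = 0x9CFB
clock 4: out=1, reg = 0x4E7D
clock 5: out=1, reg = 0xA73E
clock 6: out=0, reg = 0x539F
clock 7: out=1, reg = 0xA9CF
clock 8: out=1, reg = 0x54E7
clock 9: out=1, reg = 0xAA73
clock 10: out=1, reg = 0x5539
clock 11: out=1, reg = 0xAA9C
clock 12: out=0, reg = 0x554E

111110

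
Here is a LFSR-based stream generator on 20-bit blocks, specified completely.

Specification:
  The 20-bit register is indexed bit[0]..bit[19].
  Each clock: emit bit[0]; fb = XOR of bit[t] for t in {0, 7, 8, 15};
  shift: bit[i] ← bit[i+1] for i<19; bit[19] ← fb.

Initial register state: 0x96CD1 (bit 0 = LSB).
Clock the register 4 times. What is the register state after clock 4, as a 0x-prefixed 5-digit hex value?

0x696CD

reg_0 = 0x96CD1
clock 1: out=1, reg = 0x4B668
clock 2: out=0, reg = 0xA5B34
clock 3: out=0, reg = 0xD2D9A
clock 4: out=0, reg = 0x696CD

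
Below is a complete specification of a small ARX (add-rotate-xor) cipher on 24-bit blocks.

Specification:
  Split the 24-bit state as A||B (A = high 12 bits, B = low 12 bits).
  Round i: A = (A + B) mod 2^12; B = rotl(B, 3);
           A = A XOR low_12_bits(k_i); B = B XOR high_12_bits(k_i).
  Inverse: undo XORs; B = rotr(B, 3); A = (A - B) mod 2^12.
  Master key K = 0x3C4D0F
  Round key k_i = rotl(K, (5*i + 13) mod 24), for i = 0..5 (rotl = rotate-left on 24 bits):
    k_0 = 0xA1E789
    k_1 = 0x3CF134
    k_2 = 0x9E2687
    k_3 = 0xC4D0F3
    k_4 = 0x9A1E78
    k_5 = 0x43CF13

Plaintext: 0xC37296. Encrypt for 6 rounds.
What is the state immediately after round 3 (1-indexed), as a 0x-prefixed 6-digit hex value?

s_0 = plaintext = 0xC37296
s_1 = Round(s_0, k_0) = 0x944EAF
s_2 = Round(s_1, k_1) = 0x6C76B0
s_3 = Round(s_2, k_2) = 0xBF0C61
s_4 = Round(s_3, k_3) = 0x8A2F43
s_5 = Round(s_4, k_4) = 0x99D3BE
s_6 = Round(s_5, k_5) = 0x2489CD

0xBF0C61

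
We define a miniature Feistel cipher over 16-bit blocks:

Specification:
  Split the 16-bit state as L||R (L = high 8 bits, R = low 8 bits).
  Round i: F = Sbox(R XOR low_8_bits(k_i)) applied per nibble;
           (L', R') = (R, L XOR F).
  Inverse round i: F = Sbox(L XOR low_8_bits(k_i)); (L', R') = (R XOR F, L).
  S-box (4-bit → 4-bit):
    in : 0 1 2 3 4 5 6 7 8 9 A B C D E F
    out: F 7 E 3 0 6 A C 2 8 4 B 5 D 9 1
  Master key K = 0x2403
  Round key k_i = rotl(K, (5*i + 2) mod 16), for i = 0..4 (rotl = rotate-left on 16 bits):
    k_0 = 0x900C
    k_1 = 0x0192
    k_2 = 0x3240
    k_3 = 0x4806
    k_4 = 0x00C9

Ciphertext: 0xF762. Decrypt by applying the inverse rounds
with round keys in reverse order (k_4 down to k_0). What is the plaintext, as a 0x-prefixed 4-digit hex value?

s_0 = ciphertext = 0xF762
s_1 = InvRound(s_0, k_4) = 0x5BF7
s_2 = InvRound(s_1, k_3) = 0x9A5B
s_3 = InvRound(s_2, k_2) = 0x8F9A
s_4 = InvRound(s_3, k_1) = 0xE78F
s_5 = InvRound(s_4, k_0) = 0x14E7

0x14E7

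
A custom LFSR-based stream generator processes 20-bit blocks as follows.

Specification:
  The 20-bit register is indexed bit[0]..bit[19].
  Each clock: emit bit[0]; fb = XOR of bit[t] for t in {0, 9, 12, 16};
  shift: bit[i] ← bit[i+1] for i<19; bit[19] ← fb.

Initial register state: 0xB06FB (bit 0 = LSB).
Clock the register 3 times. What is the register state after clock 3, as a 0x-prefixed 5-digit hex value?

reg_0 = 0xB06FB
clock 1: out=1, reg = 0xD837D
clock 2: out=1, reg = 0xEC1BE
clock 3: out=0, reg = 0x760DF

0x760DF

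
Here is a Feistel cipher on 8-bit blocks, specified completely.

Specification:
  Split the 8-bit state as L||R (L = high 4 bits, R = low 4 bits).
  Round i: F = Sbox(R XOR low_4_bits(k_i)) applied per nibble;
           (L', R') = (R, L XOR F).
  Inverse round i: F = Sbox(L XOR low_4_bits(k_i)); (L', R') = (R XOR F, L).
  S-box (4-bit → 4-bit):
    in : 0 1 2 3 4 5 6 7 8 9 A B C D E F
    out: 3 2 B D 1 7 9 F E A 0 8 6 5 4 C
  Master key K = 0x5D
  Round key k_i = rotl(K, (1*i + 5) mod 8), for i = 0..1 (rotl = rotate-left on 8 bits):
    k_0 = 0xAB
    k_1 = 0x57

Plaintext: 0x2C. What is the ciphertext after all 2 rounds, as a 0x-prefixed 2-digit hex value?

s_0 = plaintext = 0x2C
s_1 = Round(s_0, k_0) = 0xCD
s_2 = Round(s_1, k_1) = 0xDC

0xDC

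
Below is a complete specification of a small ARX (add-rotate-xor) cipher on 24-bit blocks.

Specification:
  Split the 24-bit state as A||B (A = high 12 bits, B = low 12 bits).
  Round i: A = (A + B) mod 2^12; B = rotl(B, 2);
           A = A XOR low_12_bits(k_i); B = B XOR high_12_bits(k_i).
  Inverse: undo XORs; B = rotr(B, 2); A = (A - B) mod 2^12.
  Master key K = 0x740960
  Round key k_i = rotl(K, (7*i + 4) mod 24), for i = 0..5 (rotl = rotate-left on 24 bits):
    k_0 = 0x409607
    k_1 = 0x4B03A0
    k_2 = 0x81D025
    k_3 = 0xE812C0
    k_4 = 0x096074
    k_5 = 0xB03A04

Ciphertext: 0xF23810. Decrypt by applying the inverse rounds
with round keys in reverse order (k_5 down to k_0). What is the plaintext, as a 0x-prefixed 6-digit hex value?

0x149B7C

s_0 = ciphertext = 0xF23810
s_1 = InvRound(s_0, k_5) = 0x863CC4
s_2 = InvRound(s_1, k_4) = 0xD03B14
s_3 = InvRound(s_2, k_3) = 0xA5E565
s_4 = InvRound(s_3, k_2) = 0x71D35E
s_5 = InvRound(s_4, k_1) = 0xAC29FB
s_6 = InvRound(s_5, k_0) = 0x149B7C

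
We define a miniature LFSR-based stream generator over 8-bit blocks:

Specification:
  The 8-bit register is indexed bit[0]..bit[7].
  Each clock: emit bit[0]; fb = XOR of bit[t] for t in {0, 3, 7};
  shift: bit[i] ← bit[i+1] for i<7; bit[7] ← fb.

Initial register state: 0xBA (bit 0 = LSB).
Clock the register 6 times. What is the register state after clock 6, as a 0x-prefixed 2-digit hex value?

reg_0 = 0xBA
clock 1: out=0, reg = 0x5D
clock 2: out=1, reg = 0x2E
clock 3: out=0, reg = 0x97
clock 4: out=1, reg = 0x4B
clock 5: out=1, reg = 0x25
clock 6: out=1, reg = 0x92

0x92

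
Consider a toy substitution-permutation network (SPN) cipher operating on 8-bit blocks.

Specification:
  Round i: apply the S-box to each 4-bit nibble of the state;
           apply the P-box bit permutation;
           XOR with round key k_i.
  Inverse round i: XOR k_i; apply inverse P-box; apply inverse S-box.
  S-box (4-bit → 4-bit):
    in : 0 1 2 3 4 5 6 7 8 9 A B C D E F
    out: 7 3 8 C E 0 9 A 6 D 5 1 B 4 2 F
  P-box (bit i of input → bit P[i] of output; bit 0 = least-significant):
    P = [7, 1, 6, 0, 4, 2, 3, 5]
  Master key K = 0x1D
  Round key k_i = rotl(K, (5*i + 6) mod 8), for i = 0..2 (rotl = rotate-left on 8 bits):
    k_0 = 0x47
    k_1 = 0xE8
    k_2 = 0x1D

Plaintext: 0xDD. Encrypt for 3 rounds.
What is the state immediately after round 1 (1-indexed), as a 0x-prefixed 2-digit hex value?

s_0 = plaintext = 0xDD
s_1 = Round(s_0, k_0) = 0x0F
s_2 = Round(s_1, k_1) = 0x37
s_3 = Round(s_2, k_2) = 0x36

0x0F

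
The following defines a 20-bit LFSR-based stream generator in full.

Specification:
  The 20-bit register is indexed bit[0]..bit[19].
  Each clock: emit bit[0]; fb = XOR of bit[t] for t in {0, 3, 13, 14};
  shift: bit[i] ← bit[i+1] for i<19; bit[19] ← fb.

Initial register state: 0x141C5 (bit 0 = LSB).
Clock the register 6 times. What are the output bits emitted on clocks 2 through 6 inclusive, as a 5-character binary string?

01000

reg_0 = 0x141C5
clock 1: out=1, reg = 0x0A0E2
clock 2: out=0, reg = 0x85071
clock 3: out=1, reg = 0x42838
clock 4: out=0, reg = 0x2141C
clock 5: out=0, reg = 0x90A0E
clock 6: out=0, reg = 0xC8507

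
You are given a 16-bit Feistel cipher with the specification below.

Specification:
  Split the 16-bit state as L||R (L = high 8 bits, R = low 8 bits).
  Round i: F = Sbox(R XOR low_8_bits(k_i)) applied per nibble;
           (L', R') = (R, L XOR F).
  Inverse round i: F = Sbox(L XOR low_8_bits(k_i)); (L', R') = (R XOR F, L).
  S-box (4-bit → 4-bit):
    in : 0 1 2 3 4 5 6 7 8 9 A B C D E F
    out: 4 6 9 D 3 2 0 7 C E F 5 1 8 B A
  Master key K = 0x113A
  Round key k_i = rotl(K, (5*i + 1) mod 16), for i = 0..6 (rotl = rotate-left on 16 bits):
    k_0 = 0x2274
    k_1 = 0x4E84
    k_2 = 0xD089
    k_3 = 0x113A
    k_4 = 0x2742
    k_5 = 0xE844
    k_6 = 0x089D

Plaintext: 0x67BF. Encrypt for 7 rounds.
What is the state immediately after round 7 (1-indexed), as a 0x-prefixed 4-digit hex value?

s_0 = plaintext = 0x67BF
s_1 = Round(s_0, k_0) = 0xBF72
s_2 = Round(s_1, k_1) = 0x721F
s_3 = Round(s_2, k_2) = 0x1F92
s_4 = Round(s_3, k_3) = 0x92E3
s_5 = Round(s_4, k_4) = 0xE364
s_6 = Round(s_5, k_5) = 0x6477
s_7 = Round(s_6, k_6) = 0x77DB

0x77DB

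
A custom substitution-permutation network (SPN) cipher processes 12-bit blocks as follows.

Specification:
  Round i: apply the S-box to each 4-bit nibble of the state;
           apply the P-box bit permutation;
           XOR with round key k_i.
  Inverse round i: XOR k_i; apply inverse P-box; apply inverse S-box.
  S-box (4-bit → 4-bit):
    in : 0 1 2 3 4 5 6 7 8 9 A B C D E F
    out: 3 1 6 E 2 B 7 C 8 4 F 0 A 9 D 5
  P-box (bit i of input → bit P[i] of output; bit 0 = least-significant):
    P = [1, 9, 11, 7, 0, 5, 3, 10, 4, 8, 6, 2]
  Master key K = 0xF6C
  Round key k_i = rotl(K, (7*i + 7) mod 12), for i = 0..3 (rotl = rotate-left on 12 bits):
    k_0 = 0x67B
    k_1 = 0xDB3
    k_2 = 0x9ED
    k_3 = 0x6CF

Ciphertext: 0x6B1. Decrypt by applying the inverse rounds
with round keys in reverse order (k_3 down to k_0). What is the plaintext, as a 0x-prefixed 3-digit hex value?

0x018

s_0 = ciphertext = 0x6B1
s_1 = InvRound(s_0, k_3) = 0xE21
s_2 = InvRound(s_1, k_2) = 0x37C
s_3 = InvRound(s_2, k_1) = 0x7EA
s_4 = InvRound(s_3, k_0) = 0x018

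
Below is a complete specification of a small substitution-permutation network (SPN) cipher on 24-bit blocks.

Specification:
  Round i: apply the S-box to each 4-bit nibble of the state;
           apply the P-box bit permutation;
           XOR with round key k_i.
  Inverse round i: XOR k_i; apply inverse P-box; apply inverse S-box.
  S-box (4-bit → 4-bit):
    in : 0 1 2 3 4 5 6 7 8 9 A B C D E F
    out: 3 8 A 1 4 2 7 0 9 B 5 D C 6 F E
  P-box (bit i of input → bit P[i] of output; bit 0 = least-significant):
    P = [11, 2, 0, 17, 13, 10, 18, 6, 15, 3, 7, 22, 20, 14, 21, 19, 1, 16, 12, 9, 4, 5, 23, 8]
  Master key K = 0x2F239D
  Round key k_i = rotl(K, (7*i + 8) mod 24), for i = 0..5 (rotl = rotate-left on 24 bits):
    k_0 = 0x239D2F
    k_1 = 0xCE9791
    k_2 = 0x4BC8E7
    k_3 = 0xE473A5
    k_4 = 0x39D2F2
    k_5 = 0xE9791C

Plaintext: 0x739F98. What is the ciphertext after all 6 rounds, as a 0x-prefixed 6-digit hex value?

0xCD8742

s_0 = plaintext = 0x739F98
s_1 = Round(s_0, k_0) = 0x79F1E5
s_2 = Round(s_1, k_1) = 0xA3F1D7
s_3 = Round(s_2, k_2) = 0xA78CF5
s_4 = Round(s_3, k_3) = 0x387771
s_5 = Round(s_4, k_4) = 0x3BD0E0
s_6 = Round(s_5, k_5) = 0xCD8742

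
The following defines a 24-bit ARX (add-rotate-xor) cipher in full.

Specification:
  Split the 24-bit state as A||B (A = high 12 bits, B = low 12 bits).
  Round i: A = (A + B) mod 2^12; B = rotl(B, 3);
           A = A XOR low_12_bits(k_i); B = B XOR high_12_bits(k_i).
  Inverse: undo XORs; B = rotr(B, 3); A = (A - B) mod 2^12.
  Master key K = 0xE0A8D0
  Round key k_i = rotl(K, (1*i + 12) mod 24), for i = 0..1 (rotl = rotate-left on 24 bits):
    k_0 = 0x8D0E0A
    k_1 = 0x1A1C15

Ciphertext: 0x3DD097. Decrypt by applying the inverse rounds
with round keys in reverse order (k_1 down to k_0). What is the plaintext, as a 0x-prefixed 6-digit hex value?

s_0 = ciphertext = 0x3DD097
s_1 = InvRound(s_0, k_1) = 0x3A2C26
s_2 = InvRound(s_1, k_0) = 0x10AC9E

0x10AC9E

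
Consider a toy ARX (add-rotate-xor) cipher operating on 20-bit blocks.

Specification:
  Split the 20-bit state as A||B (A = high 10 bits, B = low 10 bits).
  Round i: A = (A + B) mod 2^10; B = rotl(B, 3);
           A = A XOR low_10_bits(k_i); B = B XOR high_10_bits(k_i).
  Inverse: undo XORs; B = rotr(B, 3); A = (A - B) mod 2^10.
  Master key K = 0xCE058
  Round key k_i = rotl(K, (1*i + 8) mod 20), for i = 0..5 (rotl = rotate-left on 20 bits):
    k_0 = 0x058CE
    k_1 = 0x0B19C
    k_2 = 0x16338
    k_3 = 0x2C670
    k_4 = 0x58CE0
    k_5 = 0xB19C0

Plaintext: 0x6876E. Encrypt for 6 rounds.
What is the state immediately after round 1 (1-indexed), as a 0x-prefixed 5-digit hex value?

s_0 = plaintext = 0x6876E
s_1 = Round(s_0, k_0) = 0x70760
s_2 = Round(s_1, k_1) = 0x2F72A
s_3 = Round(s_2, k_2) = 0x37D0E
s_4 = Round(s_3, k_3) = 0xE74C3
s_5 = Round(s_4, k_4) = 0x2037A
s_6 = Round(s_5, k_5) = 0x8E910

0x70760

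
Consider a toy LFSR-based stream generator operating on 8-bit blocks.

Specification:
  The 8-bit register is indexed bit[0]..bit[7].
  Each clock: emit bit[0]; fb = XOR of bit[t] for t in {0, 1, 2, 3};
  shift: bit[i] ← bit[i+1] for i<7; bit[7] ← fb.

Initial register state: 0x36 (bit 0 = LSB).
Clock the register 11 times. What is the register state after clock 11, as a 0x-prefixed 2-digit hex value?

0x0C

reg_0 = 0x36
clock 1: out=0, reg = 0x1B
clock 2: out=1, reg = 0x8D
clock 3: out=1, reg = 0xC6
clock 4: out=0, reg = 0x63
clock 5: out=1, reg = 0x31
clock 6: out=1, reg = 0x98
clock 7: out=0, reg = 0xCC
clock 8: out=0, reg = 0x66
clock 9: out=0, reg = 0x33
clock 10: out=1, reg = 0x19
clock 11: out=1, reg = 0x0C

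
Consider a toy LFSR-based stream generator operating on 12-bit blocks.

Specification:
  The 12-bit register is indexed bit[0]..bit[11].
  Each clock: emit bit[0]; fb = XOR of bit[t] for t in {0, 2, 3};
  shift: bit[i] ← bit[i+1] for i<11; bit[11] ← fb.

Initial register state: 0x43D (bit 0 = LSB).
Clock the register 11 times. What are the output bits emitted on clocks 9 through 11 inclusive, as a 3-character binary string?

reg_0 = 0x43D
clock 1: out=1, reg = 0xA1E
clock 2: out=0, reg = 0x50F
clock 3: out=1, reg = 0xA87
clock 4: out=1, reg = 0x543
clock 5: out=1, reg = 0xAA1
clock 6: out=1, reg = 0xD50
clock 7: out=0, reg = 0x6A8
clock 8: out=0, reg = 0xB54
clock 9: out=0, reg = 0xDAA
clock 10: out=0, reg = 0xED5
clock 11: out=1, reg = 0x76A

001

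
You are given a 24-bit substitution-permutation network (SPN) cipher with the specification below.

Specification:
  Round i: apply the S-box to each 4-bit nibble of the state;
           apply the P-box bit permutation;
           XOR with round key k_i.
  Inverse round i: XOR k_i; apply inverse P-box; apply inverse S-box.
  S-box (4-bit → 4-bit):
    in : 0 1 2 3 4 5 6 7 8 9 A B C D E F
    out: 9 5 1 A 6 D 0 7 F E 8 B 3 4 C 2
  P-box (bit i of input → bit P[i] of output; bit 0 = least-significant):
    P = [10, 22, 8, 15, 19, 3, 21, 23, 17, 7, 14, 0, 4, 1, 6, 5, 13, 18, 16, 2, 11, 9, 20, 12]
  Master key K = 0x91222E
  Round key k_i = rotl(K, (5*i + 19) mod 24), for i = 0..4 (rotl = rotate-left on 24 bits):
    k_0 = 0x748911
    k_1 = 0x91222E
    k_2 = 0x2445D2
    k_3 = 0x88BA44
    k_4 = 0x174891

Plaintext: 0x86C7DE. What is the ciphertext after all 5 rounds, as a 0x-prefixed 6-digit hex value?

s_0 = plaintext = 0x86C7DE
s_1 = Round(s_0, k_0) = 0x465283
s_2 = Round(s_1, k_1) = 0x6BA056
s_3 = Round(s_2, k_2) = 0x8A65F7
s_4 = Round(s_3, k_3) = 0xDAE549
s_5 = Round(s_4, k_4) = 0x6589FC

0x6589FC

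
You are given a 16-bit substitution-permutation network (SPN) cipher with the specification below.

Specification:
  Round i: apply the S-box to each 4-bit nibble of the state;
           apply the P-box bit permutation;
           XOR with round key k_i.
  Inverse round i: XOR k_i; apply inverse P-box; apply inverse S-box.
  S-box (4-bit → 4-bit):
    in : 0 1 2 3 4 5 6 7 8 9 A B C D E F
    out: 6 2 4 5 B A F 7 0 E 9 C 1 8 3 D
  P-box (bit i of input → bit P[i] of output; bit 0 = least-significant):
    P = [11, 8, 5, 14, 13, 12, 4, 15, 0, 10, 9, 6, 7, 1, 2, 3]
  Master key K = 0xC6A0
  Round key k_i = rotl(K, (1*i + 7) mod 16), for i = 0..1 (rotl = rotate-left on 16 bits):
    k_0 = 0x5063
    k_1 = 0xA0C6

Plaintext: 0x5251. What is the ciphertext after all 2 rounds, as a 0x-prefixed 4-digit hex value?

0x5377

s_0 = plaintext = 0x5251
s_1 = Round(s_0, k_0) = 0xC369
s_2 = Round(s_1, k_1) = 0x5377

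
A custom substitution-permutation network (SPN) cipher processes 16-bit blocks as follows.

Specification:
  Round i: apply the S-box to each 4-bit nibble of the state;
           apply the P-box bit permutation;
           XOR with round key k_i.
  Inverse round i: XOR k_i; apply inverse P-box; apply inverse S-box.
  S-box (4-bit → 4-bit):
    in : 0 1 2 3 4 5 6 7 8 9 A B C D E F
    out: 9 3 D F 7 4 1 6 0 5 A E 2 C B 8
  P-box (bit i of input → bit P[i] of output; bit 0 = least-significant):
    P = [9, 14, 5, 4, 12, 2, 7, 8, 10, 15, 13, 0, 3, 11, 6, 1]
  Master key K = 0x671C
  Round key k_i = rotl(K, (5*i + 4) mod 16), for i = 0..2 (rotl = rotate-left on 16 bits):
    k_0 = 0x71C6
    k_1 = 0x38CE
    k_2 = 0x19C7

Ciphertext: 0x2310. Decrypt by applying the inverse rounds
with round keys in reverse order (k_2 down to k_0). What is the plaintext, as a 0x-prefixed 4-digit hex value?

s_0 = ciphertext = 0x2310
s_1 = InvRound(s_0, k_2) = 0xBD40
s_2 = InvRound(s_1, k_1) = 0x01B8
s_3 = InvRound(s_2, k_0) = 0x251B

0x251B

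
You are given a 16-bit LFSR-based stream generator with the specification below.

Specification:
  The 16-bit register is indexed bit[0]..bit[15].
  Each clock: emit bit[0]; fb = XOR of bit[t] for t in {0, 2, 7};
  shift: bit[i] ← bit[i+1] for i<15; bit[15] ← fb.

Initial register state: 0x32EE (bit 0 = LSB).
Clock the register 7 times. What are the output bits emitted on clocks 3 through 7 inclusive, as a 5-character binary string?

11011

reg_0 = 0x32EE
clock 1: out=0, reg = 0x1977
clock 2: out=1, reg = 0x0CBB
clock 3: out=1, reg = 0x065D
clock 4: out=1, reg = 0x032E
clock 5: out=0, reg = 0x8197
clock 6: out=1, reg = 0xC0CB
clock 7: out=1, reg = 0x6065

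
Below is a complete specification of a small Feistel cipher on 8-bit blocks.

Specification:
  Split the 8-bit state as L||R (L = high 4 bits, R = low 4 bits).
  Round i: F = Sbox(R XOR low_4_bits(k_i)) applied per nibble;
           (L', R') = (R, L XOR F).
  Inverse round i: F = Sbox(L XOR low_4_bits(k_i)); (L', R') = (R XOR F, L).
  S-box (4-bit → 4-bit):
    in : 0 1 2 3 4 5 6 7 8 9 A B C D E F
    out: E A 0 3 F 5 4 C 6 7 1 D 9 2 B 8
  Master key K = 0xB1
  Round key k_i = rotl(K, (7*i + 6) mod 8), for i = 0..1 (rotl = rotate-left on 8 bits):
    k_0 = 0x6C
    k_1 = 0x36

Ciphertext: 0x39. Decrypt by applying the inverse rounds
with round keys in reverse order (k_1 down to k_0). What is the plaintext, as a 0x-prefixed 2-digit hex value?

0xDC

s_0 = ciphertext = 0x39
s_1 = InvRound(s_0, k_1) = 0xC3
s_2 = InvRound(s_1, k_0) = 0xDC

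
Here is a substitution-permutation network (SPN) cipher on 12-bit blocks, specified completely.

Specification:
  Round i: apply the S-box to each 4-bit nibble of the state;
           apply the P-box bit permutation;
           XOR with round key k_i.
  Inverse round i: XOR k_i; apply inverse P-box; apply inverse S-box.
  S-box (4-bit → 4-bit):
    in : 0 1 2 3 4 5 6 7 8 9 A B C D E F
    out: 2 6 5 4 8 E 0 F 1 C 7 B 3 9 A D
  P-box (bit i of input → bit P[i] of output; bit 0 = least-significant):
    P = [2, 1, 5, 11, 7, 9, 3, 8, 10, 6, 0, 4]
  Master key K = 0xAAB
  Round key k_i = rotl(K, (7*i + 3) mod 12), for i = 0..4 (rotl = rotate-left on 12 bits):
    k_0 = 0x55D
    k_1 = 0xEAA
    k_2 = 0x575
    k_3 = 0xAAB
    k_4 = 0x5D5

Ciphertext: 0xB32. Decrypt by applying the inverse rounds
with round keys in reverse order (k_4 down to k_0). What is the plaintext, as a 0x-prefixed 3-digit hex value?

0x5DB

s_0 = ciphertext = 0xB32
s_1 = InvRound(s_0, k_4) = 0xAC7
s_2 = InvRound(s_1, k_3) = 0x032
s_3 = InvRound(s_2, k_2) = 0xA4C
s_4 = InvRound(s_3, k_1) = 0xC8A
s_5 = InvRound(s_4, k_0) = 0x5DB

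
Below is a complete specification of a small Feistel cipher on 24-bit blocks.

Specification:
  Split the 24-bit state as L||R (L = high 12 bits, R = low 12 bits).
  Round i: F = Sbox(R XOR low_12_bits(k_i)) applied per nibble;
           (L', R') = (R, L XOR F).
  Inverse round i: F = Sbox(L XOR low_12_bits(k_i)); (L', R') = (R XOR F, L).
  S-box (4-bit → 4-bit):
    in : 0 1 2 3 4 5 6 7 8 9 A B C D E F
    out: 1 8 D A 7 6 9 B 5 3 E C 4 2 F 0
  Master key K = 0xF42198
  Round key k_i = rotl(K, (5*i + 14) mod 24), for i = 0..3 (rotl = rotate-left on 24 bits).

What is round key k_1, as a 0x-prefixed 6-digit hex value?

0xC7A10C

K = 0xF42198
k_0 = rotl(K, (5*0+14) mod 24) = rotl(K, 14) = 0x663D08
k_1 = rotl(K, (5*1+14) mod 24) = rotl(K, 19) = 0xC7A10C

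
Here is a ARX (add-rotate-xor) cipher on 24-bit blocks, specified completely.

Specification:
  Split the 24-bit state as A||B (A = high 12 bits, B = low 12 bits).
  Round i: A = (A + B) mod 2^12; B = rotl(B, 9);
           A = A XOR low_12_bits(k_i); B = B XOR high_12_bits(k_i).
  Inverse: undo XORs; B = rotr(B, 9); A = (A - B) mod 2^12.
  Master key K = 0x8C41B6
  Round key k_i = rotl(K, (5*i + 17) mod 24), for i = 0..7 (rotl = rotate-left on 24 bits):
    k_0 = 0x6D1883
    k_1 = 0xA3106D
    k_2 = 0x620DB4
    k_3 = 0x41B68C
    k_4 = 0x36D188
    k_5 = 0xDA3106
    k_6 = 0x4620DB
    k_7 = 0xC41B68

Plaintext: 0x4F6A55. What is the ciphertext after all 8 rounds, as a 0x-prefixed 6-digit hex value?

0x82EF3B

s_0 = plaintext = 0x4F6A55
s_1 = Round(s_0, k_0) = 0x7C8D9B
s_2 = Round(s_1, k_1) = 0x50ED82
s_3 = Round(s_2, k_2) = 0xF24390
s_4 = Round(s_3, k_3) = 0x438469
s_5 = Round(s_4, k_4) = 0x9291E0
s_6 = Round(s_5, k_5) = 0xA0FD9F
s_7 = Round(s_6, k_6) = 0x775BD1
s_8 = Round(s_7, k_7) = 0x82EF3B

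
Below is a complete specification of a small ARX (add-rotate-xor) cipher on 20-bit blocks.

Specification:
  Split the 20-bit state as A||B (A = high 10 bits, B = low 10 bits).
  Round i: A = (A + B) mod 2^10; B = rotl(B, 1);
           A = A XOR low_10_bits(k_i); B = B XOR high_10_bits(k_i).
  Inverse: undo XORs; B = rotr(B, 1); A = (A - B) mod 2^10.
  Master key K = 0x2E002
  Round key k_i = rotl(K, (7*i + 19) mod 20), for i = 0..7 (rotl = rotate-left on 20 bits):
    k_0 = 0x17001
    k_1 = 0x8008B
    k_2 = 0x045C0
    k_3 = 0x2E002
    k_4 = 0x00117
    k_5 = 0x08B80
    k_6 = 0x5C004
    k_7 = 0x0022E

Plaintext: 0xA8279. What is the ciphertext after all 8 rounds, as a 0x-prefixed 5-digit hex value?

s_0 = plaintext = 0xA8279
s_1 = Round(s_0, k_0) = 0x460AF
s_2 = Round(s_1, k_1) = 0x5335E
s_3 = Round(s_2, k_2) = 0x5AAAC
s_4 = Round(s_3, k_3) = 0x051E1
s_5 = Round(s_4, k_4) = 0x38BC2
s_6 = Round(s_5, k_5) = 0xC93A7
s_7 = Round(s_6, k_6) = 0xB3E3F
s_8 = Round(s_7, k_7) = 0xC807F

0xC807F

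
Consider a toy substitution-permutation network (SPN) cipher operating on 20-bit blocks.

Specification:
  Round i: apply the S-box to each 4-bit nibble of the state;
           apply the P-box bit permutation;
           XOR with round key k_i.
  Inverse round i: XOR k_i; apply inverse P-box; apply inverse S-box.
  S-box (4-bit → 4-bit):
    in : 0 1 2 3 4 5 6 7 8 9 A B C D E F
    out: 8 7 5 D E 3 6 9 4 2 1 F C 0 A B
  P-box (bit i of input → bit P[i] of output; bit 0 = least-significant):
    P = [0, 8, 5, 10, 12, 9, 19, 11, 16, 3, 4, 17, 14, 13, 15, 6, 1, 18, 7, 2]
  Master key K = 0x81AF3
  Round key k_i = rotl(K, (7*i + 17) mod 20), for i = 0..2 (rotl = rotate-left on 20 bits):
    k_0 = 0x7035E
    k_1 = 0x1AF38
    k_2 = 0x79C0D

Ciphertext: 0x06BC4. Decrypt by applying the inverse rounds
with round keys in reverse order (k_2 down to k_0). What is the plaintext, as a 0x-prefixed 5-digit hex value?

0xC068C

s_0 = ciphertext = 0x06BC4
s_1 = InvRound(s_0, k_2) = 0x6BF5F
s_2 = InvRound(s_1, k_1) = 0xF07A2
s_3 = InvRound(s_2, k_0) = 0xC068C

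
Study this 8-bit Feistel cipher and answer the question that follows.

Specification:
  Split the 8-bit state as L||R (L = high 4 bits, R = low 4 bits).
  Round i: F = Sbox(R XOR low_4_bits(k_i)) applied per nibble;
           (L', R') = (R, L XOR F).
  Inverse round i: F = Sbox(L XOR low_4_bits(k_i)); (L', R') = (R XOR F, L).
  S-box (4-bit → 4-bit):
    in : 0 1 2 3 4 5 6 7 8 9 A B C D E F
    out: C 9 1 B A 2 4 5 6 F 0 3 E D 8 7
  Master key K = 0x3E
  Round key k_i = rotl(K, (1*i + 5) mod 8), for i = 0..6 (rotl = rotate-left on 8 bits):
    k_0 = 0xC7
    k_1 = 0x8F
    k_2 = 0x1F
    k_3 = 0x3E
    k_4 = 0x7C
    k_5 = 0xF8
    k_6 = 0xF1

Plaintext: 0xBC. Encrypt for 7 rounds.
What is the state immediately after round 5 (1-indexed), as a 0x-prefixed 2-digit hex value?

s_0 = plaintext = 0xBC
s_1 = Round(s_0, k_0) = 0xC8
s_2 = Round(s_1, k_1) = 0x89
s_3 = Round(s_2, k_2) = 0x9C
s_4 = Round(s_3, k_3) = 0xC8
s_5 = Round(s_4, k_4) = 0x86
s_6 = Round(s_5, k_5) = 0x60
s_7 = Round(s_6, k_6) = 0x0F

0x86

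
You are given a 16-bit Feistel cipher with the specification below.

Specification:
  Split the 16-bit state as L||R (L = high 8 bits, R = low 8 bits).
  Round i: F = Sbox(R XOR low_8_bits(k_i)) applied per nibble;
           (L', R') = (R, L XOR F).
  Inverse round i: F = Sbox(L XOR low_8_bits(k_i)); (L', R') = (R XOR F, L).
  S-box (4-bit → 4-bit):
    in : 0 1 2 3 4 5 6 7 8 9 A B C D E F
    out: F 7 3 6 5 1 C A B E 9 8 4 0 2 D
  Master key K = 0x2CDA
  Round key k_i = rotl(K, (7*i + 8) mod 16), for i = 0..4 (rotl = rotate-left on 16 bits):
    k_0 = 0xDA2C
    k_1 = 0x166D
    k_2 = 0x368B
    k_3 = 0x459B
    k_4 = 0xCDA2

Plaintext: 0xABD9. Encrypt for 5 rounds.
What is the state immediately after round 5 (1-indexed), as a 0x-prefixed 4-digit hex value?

0xAABA

s_0 = plaintext = 0xABD9
s_1 = Round(s_0, k_0) = 0xD97A
s_2 = Round(s_1, k_1) = 0x7AA3
s_3 = Round(s_2, k_2) = 0xA341
s_4 = Round(s_3, k_3) = 0x41AA
s_5 = Round(s_4, k_4) = 0xAABA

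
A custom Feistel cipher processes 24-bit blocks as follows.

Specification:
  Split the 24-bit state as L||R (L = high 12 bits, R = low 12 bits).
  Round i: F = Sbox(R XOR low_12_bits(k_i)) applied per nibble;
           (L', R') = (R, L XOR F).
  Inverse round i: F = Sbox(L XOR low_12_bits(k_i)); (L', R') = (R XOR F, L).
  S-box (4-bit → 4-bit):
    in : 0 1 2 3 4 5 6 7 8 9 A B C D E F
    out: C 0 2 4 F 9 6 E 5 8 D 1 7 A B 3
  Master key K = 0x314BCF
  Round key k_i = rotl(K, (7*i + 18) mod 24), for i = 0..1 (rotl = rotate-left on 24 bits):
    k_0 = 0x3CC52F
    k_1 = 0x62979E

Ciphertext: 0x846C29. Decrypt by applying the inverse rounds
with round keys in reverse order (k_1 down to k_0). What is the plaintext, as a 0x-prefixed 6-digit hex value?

0x592F8C

s_0 = ciphertext = 0x846C29
s_1 = InvRound(s_0, k_1) = 0xF8C846
s_2 = InvRound(s_1, k_0) = 0x592F8C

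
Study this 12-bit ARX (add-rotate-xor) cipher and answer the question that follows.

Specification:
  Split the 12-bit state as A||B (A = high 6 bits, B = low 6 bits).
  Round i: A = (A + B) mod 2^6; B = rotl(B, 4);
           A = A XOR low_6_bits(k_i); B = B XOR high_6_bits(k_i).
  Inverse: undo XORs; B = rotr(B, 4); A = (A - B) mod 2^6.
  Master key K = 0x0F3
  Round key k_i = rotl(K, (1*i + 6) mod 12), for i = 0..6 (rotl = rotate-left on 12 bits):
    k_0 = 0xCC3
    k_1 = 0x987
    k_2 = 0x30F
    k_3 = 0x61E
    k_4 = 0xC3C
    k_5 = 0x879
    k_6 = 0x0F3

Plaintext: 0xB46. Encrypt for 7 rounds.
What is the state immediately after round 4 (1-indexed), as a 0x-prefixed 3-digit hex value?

s_0 = plaintext = 0xB46
s_1 = Round(s_0, k_0) = 0xC12
s_2 = Round(s_1, k_1) = 0x142
s_3 = Round(s_2, k_2) = 0x22C
s_4 = Round(s_3, k_3) = 0xA93
s_5 = Round(s_4, k_4) = 0x044
s_6 = Round(s_5, k_5) = 0xF20
s_7 = Round(s_6, k_6) = 0xBCB

0xA93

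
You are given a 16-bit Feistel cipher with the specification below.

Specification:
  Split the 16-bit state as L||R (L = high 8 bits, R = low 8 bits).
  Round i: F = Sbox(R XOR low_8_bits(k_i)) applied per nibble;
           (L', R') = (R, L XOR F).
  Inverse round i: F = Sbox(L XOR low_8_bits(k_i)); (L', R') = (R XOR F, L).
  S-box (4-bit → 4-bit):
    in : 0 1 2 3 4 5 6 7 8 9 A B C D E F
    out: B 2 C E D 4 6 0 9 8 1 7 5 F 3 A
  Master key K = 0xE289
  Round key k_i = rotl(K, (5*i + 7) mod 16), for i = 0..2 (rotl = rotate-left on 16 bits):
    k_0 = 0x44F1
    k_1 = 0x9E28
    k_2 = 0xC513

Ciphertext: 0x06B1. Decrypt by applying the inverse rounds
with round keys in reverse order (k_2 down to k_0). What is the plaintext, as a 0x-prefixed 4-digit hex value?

0x0C79

s_0 = ciphertext = 0x06B1
s_1 = InvRound(s_0, k_2) = 0x9506
s_2 = InvRound(s_1, k_1) = 0x7995
s_3 = InvRound(s_2, k_0) = 0x0C79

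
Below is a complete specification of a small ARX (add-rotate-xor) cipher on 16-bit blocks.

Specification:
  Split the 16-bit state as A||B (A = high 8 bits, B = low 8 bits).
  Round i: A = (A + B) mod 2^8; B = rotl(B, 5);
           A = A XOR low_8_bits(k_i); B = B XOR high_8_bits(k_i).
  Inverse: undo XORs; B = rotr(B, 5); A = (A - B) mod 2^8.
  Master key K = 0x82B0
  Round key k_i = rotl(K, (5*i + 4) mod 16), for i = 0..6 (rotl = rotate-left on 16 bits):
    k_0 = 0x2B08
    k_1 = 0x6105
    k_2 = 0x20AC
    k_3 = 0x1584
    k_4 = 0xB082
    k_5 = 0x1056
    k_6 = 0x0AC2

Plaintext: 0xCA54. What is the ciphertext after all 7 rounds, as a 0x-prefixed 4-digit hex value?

0xD2E8

s_0 = plaintext = 0xCA54
s_1 = Round(s_0, k_0) = 0x16A1
s_2 = Round(s_1, k_1) = 0xB255
s_3 = Round(s_2, k_2) = 0xAB8A
s_4 = Round(s_3, k_3) = 0xB144
s_5 = Round(s_4, k_4) = 0x7738
s_6 = Round(s_5, k_5) = 0xF917
s_7 = Round(s_6, k_6) = 0xD2E8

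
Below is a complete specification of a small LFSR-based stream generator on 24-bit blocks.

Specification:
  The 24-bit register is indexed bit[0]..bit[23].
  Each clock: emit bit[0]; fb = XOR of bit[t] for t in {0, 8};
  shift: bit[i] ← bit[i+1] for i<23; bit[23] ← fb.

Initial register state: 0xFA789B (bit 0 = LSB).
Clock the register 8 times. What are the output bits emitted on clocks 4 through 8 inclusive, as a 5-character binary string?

11001

reg_0 = 0xFA789B
clock 1: out=1, reg = 0xFD3C4D
clock 2: out=1, reg = 0xFE9E26
clock 3: out=0, reg = 0x7F4F13
clock 4: out=1, reg = 0x3FA789
clock 5: out=1, reg = 0x1FD3C4
clock 6: out=0, reg = 0x8FE9E2
clock 7: out=0, reg = 0xC7F4F1
clock 8: out=1, reg = 0xE3FA78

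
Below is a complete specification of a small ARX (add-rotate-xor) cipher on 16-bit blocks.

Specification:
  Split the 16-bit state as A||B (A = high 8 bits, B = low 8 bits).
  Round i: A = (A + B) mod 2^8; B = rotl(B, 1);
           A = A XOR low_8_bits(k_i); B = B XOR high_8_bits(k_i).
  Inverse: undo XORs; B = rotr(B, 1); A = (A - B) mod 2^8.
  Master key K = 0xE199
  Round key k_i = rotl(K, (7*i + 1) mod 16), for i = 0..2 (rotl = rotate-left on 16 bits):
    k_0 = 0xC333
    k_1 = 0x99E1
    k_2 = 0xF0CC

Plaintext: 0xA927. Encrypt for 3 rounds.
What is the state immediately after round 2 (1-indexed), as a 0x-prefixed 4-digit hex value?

0x9182

s_0 = plaintext = 0xA927
s_1 = Round(s_0, k_0) = 0xE38D
s_2 = Round(s_1, k_1) = 0x9182
s_3 = Round(s_2, k_2) = 0xDFF5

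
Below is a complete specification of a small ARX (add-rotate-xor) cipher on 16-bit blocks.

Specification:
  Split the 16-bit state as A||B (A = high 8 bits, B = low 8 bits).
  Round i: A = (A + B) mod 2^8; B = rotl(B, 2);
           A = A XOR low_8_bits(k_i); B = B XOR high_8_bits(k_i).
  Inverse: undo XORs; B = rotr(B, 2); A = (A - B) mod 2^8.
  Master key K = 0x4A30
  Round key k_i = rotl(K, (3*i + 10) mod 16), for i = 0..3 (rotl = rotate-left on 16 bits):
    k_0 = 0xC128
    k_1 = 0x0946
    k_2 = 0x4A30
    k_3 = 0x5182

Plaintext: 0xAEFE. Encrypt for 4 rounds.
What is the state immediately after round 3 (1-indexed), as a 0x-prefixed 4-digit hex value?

s_0 = plaintext = 0xAEFE
s_1 = Round(s_0, k_0) = 0x843A
s_2 = Round(s_1, k_1) = 0xF8E1
s_3 = Round(s_2, k_2) = 0xE9CD
s_4 = Round(s_3, k_3) = 0x3466

0xE9CD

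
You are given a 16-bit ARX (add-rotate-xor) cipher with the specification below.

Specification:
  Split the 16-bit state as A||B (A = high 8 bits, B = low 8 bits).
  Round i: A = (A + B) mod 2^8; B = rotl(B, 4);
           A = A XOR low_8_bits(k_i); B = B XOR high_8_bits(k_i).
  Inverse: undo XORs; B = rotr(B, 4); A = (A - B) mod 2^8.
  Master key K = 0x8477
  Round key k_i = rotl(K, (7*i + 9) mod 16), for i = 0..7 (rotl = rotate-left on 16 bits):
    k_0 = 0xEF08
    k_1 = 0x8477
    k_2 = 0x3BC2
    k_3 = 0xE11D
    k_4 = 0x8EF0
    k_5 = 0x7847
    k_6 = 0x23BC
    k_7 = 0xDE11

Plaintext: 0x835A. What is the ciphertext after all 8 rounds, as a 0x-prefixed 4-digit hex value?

0x080E

s_0 = plaintext = 0x835A
s_1 = Round(s_0, k_0) = 0xD54A
s_2 = Round(s_1, k_1) = 0x6820
s_3 = Round(s_2, k_2) = 0x4A39
s_4 = Round(s_3, k_3) = 0x9E72
s_5 = Round(s_4, k_4) = 0xE0A9
s_6 = Round(s_5, k_5) = 0xCEE2
s_7 = Round(s_6, k_6) = 0x0C0D
s_8 = Round(s_7, k_7) = 0x080E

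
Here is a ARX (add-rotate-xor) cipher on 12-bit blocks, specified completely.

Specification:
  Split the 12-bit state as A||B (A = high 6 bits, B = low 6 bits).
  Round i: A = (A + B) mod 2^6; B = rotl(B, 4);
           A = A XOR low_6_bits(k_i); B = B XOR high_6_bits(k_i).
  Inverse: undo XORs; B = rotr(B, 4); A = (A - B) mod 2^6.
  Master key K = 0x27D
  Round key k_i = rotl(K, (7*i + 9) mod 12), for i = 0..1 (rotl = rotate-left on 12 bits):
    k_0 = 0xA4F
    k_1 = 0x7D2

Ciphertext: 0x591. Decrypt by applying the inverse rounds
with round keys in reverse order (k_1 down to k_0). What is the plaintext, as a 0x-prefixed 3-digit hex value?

s_0 = ciphertext = 0x591
s_1 = InvRound(s_0, k_1) = 0x338
s_2 = InvRound(s_1, k_0) = 0xF85

0xF85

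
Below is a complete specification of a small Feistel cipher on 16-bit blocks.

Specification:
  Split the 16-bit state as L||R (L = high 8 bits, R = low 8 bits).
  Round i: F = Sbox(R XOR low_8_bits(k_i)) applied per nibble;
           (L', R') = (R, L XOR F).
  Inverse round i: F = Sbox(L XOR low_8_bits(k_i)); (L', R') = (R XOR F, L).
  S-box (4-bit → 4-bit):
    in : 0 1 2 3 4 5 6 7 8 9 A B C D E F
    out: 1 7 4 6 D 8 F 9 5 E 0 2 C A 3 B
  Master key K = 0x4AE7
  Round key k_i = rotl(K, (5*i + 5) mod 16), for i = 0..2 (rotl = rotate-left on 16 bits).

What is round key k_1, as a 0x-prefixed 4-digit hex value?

0x9D2B

K = 0x4AE7
k_0 = rotl(K, (5*0+5) mod 16) = rotl(K, 5) = 0x5CE9
k_1 = rotl(K, (5*1+5) mod 16) = rotl(K, 10) = 0x9D2B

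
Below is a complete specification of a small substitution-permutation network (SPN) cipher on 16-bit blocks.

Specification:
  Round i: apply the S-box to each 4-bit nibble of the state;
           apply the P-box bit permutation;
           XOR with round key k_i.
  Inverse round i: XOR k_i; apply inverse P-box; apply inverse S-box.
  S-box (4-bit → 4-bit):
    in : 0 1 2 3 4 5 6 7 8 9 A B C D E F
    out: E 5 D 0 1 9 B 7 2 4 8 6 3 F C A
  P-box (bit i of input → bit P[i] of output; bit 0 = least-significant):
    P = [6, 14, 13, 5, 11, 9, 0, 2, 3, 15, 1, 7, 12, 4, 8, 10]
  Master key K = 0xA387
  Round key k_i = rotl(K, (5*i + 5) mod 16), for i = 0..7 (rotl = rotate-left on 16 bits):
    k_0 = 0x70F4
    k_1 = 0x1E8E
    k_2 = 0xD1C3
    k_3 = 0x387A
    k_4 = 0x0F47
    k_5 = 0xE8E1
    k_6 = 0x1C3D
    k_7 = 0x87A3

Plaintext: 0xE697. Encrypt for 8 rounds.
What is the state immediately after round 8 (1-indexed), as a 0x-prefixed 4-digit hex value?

s_0 = plaintext = 0xE697
s_1 = Round(s_0, k_0) = 0x953D
s_2 = Round(s_1, k_1) = 0x7F66
s_3 = Round(s_2, k_2) = 0x0A37
s_4 = Round(s_3, k_3) = 0x5DAA
s_5 = Round(s_4, k_4) = 0x9BE9
s_6 = Round(s_5, k_5) = 0x49E6
s_7 = Round(s_6, k_6) = 0x4C5A
s_8 = Round(s_7, k_7) = 0x1F8F

0x1F8F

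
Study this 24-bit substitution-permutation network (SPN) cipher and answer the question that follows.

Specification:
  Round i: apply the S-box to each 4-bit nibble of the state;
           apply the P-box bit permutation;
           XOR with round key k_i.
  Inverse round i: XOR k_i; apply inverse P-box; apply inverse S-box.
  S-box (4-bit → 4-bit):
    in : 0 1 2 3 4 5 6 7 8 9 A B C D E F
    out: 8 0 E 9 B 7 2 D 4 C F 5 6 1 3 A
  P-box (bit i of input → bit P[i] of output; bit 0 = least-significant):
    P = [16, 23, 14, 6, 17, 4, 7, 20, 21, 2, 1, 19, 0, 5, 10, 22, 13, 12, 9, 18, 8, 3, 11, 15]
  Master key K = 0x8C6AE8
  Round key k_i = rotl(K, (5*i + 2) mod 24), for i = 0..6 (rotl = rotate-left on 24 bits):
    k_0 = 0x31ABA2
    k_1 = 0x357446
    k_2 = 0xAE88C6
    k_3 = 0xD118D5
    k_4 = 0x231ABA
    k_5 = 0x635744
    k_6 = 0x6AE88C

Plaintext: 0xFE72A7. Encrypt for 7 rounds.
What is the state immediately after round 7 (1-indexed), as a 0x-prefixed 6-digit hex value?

s_0 = plaintext = 0xFE72A7
s_1 = Round(s_0, k_0) = 0x6A5F7D
s_2 = Round(s_1, k_1) = 0x2A42EB
s_3 = Round(s_2, k_2) = 0xE172F9
s_4 = Round(s_3, k_3) = 0x895D8A
s_5 = Round(s_4, k_4) = 0x86545B
s_6 = Round(s_5, k_5) = 0x480BF1
s_7 = Round(s_6, k_6) = 0x1A6B96

0x1A6B96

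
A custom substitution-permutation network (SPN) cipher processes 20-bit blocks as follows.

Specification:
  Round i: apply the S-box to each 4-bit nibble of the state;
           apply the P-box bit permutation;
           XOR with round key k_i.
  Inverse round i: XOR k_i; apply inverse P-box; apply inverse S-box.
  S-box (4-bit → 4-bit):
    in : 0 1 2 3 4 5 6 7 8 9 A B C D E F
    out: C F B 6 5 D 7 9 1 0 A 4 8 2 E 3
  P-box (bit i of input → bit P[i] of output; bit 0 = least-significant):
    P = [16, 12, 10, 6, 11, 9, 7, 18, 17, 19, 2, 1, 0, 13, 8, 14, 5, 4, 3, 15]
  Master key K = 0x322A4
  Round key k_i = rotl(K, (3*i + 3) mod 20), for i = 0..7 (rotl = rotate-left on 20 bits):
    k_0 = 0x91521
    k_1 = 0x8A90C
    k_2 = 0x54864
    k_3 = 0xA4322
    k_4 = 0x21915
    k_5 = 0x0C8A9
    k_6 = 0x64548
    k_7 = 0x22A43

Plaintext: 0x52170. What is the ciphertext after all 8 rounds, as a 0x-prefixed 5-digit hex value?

0xE236A

s_0 = plaintext = 0x52170
s_1 = Round(s_0, k_0) = 0x7F94E
s_2 = Round(s_1, k_1) = 0x815ED
s_3 = Round(s_2, k_2) = 0x33BC3
s_4 = Round(s_3, k_3) = 0xE763E
s_5 = Round(s_4, k_4) = 0x8CFC8
s_6 = Round(s_5, k_5) = 0xF8889
s_7 = Round(s_6, k_6) = 0x44D79
s_8 = Round(s_7, k_7) = 0xE236A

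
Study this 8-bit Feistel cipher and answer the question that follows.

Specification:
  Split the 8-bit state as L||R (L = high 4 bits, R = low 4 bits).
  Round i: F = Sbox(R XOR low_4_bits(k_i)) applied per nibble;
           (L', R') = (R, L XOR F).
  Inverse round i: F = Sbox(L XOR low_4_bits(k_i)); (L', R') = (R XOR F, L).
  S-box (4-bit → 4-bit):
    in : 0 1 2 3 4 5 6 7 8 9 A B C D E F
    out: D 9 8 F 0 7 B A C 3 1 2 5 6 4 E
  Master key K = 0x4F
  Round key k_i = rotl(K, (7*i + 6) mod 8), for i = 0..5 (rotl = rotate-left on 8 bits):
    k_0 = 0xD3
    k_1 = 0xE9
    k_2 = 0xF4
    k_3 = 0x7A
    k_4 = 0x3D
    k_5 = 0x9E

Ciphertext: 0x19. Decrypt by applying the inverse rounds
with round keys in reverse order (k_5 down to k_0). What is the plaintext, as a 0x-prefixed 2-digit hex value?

s_0 = ciphertext = 0x19
s_1 = InvRound(s_0, k_5) = 0x71
s_2 = InvRound(s_1, k_4) = 0x07
s_3 = InvRound(s_2, k_3) = 0x60
s_4 = InvRound(s_3, k_2) = 0x86
s_5 = InvRound(s_4, k_1) = 0xF8
s_6 = InvRound(s_5, k_0) = 0xDF

0xDF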